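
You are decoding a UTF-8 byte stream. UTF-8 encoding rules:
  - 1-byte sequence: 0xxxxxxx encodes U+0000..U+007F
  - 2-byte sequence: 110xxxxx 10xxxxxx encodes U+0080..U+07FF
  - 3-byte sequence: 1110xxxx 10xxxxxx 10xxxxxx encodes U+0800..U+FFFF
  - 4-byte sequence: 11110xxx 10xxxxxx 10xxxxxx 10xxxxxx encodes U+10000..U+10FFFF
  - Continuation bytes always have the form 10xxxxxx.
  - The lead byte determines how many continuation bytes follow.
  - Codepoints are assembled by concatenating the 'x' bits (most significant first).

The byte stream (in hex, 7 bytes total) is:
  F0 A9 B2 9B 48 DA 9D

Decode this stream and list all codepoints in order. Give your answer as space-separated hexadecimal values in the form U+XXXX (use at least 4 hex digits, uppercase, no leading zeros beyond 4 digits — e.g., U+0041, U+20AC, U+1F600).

Byte[0]=F0: 4-byte lead, need 3 cont bytes. acc=0x0
Byte[1]=A9: continuation. acc=(acc<<6)|0x29=0x29
Byte[2]=B2: continuation. acc=(acc<<6)|0x32=0xA72
Byte[3]=9B: continuation. acc=(acc<<6)|0x1B=0x29C9B
Completed: cp=U+29C9B (starts at byte 0)
Byte[4]=48: 1-byte ASCII. cp=U+0048
Byte[5]=DA: 2-byte lead, need 1 cont bytes. acc=0x1A
Byte[6]=9D: continuation. acc=(acc<<6)|0x1D=0x69D
Completed: cp=U+069D (starts at byte 5)

Answer: U+29C9B U+0048 U+069D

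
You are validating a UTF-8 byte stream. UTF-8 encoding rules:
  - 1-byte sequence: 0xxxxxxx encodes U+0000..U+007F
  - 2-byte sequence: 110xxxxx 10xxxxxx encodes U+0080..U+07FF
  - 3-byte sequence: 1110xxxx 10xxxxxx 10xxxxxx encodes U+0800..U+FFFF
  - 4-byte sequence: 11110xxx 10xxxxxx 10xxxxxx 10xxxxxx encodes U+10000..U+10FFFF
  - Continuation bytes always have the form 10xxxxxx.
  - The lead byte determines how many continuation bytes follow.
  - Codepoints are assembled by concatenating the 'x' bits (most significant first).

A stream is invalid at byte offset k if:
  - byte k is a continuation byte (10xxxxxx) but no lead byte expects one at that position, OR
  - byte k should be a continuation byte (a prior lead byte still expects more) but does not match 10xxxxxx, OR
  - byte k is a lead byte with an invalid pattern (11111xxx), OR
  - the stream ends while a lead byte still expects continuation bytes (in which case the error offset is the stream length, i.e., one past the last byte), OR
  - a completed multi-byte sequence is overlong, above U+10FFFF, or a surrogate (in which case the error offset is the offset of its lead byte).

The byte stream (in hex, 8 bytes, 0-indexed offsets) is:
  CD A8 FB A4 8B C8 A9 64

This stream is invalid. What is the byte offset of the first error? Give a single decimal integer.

Answer: 2

Derivation:
Byte[0]=CD: 2-byte lead, need 1 cont bytes. acc=0xD
Byte[1]=A8: continuation. acc=(acc<<6)|0x28=0x368
Completed: cp=U+0368 (starts at byte 0)
Byte[2]=FB: INVALID lead byte (not 0xxx/110x/1110/11110)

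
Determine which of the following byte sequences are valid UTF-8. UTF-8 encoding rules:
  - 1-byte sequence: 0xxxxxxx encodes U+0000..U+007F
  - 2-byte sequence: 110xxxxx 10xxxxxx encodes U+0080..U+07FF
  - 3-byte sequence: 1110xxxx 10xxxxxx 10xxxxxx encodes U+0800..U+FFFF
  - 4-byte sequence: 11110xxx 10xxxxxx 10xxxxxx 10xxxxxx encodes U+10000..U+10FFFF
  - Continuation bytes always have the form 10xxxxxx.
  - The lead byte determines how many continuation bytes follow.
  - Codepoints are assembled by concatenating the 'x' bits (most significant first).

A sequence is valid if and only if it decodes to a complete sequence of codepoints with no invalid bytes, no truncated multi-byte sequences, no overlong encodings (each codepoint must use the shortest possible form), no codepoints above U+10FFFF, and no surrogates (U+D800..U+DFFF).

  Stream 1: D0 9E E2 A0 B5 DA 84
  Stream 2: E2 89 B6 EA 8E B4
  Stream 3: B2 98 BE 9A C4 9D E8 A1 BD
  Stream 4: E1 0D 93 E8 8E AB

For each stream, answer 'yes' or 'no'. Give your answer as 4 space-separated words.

Stream 1: decodes cleanly. VALID
Stream 2: decodes cleanly. VALID
Stream 3: error at byte offset 0. INVALID
Stream 4: error at byte offset 1. INVALID

Answer: yes yes no no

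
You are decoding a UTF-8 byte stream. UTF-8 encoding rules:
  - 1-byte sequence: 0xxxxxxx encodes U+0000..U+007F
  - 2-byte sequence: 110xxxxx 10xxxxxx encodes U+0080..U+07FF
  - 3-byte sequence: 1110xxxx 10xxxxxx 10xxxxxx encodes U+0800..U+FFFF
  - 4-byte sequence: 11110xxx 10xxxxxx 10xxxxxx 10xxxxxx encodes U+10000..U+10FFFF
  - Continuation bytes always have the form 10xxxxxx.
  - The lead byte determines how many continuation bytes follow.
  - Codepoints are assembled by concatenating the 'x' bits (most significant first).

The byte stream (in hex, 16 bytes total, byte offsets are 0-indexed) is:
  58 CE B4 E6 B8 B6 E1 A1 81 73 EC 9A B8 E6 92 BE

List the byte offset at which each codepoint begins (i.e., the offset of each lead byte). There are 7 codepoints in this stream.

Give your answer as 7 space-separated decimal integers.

Answer: 0 1 3 6 9 10 13

Derivation:
Byte[0]=58: 1-byte ASCII. cp=U+0058
Byte[1]=CE: 2-byte lead, need 1 cont bytes. acc=0xE
Byte[2]=B4: continuation. acc=(acc<<6)|0x34=0x3B4
Completed: cp=U+03B4 (starts at byte 1)
Byte[3]=E6: 3-byte lead, need 2 cont bytes. acc=0x6
Byte[4]=B8: continuation. acc=(acc<<6)|0x38=0x1B8
Byte[5]=B6: continuation. acc=(acc<<6)|0x36=0x6E36
Completed: cp=U+6E36 (starts at byte 3)
Byte[6]=E1: 3-byte lead, need 2 cont bytes. acc=0x1
Byte[7]=A1: continuation. acc=(acc<<6)|0x21=0x61
Byte[8]=81: continuation. acc=(acc<<6)|0x01=0x1841
Completed: cp=U+1841 (starts at byte 6)
Byte[9]=73: 1-byte ASCII. cp=U+0073
Byte[10]=EC: 3-byte lead, need 2 cont bytes. acc=0xC
Byte[11]=9A: continuation. acc=(acc<<6)|0x1A=0x31A
Byte[12]=B8: continuation. acc=(acc<<6)|0x38=0xC6B8
Completed: cp=U+C6B8 (starts at byte 10)
Byte[13]=E6: 3-byte lead, need 2 cont bytes. acc=0x6
Byte[14]=92: continuation. acc=(acc<<6)|0x12=0x192
Byte[15]=BE: continuation. acc=(acc<<6)|0x3E=0x64BE
Completed: cp=U+64BE (starts at byte 13)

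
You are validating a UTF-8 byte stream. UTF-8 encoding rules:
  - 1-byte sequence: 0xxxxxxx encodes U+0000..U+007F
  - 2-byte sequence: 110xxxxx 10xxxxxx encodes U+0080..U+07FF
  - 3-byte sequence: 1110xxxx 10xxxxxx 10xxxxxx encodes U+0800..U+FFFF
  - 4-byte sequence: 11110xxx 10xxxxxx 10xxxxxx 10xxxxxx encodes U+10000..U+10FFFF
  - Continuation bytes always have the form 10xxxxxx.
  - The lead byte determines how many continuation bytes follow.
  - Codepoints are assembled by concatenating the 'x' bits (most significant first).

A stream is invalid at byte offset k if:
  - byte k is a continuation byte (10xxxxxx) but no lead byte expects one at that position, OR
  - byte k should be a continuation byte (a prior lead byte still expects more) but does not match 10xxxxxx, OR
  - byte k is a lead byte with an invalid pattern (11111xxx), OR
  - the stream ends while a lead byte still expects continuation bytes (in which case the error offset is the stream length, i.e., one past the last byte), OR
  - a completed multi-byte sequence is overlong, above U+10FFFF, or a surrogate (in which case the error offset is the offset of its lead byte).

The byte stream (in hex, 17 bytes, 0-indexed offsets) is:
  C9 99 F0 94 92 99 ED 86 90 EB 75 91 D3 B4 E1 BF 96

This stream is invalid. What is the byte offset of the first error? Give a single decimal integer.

Byte[0]=C9: 2-byte lead, need 1 cont bytes. acc=0x9
Byte[1]=99: continuation. acc=(acc<<6)|0x19=0x259
Completed: cp=U+0259 (starts at byte 0)
Byte[2]=F0: 4-byte lead, need 3 cont bytes. acc=0x0
Byte[3]=94: continuation. acc=(acc<<6)|0x14=0x14
Byte[4]=92: continuation. acc=(acc<<6)|0x12=0x512
Byte[5]=99: continuation. acc=(acc<<6)|0x19=0x14499
Completed: cp=U+14499 (starts at byte 2)
Byte[6]=ED: 3-byte lead, need 2 cont bytes. acc=0xD
Byte[7]=86: continuation. acc=(acc<<6)|0x06=0x346
Byte[8]=90: continuation. acc=(acc<<6)|0x10=0xD190
Completed: cp=U+D190 (starts at byte 6)
Byte[9]=EB: 3-byte lead, need 2 cont bytes. acc=0xB
Byte[10]=75: expected 10xxxxxx continuation. INVALID

Answer: 10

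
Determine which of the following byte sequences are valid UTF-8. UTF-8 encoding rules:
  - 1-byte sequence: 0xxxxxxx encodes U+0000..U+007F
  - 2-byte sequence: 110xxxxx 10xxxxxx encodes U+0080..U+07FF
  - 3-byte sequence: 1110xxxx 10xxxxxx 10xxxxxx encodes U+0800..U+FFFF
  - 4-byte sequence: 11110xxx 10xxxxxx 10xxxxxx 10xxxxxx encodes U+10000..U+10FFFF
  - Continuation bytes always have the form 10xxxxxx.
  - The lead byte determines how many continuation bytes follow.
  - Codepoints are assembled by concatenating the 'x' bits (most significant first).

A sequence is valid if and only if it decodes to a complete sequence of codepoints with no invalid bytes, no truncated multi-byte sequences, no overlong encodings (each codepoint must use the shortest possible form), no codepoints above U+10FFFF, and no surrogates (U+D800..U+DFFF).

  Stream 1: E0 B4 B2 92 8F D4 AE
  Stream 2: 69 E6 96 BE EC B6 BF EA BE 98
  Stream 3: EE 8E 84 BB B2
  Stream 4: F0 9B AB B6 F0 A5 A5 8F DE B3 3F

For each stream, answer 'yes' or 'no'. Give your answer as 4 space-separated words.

Answer: no yes no yes

Derivation:
Stream 1: error at byte offset 3. INVALID
Stream 2: decodes cleanly. VALID
Stream 3: error at byte offset 3. INVALID
Stream 4: decodes cleanly. VALID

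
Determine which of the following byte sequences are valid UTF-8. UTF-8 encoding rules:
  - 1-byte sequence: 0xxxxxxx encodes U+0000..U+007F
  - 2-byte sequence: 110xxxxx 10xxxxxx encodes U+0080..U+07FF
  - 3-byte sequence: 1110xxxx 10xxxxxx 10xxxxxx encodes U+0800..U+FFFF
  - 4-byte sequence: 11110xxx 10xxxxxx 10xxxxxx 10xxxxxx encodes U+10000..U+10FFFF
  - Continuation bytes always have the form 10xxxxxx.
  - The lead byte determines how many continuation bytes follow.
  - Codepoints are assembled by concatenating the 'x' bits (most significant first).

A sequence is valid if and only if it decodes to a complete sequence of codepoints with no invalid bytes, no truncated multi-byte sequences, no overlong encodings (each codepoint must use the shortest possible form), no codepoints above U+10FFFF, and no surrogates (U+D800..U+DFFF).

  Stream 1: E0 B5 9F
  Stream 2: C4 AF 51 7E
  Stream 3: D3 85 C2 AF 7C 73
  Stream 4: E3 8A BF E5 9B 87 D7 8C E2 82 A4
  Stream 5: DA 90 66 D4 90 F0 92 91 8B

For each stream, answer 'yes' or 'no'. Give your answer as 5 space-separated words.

Answer: yes yes yes yes yes

Derivation:
Stream 1: decodes cleanly. VALID
Stream 2: decodes cleanly. VALID
Stream 3: decodes cleanly. VALID
Stream 4: decodes cleanly. VALID
Stream 5: decodes cleanly. VALID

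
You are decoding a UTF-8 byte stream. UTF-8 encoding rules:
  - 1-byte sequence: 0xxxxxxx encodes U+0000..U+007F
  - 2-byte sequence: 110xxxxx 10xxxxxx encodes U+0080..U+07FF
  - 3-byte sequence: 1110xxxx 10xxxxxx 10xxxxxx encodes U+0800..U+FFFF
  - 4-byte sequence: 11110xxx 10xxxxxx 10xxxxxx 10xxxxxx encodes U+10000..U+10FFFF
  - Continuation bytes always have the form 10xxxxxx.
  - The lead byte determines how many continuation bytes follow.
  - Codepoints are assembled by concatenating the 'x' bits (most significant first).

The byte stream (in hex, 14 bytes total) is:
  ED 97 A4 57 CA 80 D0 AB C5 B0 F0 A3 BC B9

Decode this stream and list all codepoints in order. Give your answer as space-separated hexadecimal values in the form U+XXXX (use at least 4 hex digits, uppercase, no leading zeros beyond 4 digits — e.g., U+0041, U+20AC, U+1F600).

Answer: U+D5E4 U+0057 U+0280 U+042B U+0170 U+23F39

Derivation:
Byte[0]=ED: 3-byte lead, need 2 cont bytes. acc=0xD
Byte[1]=97: continuation. acc=(acc<<6)|0x17=0x357
Byte[2]=A4: continuation. acc=(acc<<6)|0x24=0xD5E4
Completed: cp=U+D5E4 (starts at byte 0)
Byte[3]=57: 1-byte ASCII. cp=U+0057
Byte[4]=CA: 2-byte lead, need 1 cont bytes. acc=0xA
Byte[5]=80: continuation. acc=(acc<<6)|0x00=0x280
Completed: cp=U+0280 (starts at byte 4)
Byte[6]=D0: 2-byte lead, need 1 cont bytes. acc=0x10
Byte[7]=AB: continuation. acc=(acc<<6)|0x2B=0x42B
Completed: cp=U+042B (starts at byte 6)
Byte[8]=C5: 2-byte lead, need 1 cont bytes. acc=0x5
Byte[9]=B0: continuation. acc=(acc<<6)|0x30=0x170
Completed: cp=U+0170 (starts at byte 8)
Byte[10]=F0: 4-byte lead, need 3 cont bytes. acc=0x0
Byte[11]=A3: continuation. acc=(acc<<6)|0x23=0x23
Byte[12]=BC: continuation. acc=(acc<<6)|0x3C=0x8FC
Byte[13]=B9: continuation. acc=(acc<<6)|0x39=0x23F39
Completed: cp=U+23F39 (starts at byte 10)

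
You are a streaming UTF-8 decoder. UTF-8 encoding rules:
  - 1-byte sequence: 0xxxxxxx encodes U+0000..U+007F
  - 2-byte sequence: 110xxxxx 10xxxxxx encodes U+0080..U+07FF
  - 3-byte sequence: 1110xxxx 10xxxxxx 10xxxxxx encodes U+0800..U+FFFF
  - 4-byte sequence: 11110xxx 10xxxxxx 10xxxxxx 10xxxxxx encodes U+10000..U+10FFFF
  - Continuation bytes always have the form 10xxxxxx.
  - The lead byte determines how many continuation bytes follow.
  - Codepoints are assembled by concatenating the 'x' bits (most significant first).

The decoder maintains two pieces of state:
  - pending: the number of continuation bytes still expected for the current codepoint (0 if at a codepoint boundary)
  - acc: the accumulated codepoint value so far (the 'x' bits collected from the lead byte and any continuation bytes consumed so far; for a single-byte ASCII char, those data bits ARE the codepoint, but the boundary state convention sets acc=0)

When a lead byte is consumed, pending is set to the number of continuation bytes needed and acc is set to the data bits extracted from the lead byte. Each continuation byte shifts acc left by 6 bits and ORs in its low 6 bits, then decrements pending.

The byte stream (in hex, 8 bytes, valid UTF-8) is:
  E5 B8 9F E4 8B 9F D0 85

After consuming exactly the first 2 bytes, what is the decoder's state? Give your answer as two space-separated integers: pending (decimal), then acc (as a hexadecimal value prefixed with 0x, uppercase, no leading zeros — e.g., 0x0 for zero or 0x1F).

Answer: 1 0x178

Derivation:
Byte[0]=E5: 3-byte lead. pending=2, acc=0x5
Byte[1]=B8: continuation. acc=(acc<<6)|0x38=0x178, pending=1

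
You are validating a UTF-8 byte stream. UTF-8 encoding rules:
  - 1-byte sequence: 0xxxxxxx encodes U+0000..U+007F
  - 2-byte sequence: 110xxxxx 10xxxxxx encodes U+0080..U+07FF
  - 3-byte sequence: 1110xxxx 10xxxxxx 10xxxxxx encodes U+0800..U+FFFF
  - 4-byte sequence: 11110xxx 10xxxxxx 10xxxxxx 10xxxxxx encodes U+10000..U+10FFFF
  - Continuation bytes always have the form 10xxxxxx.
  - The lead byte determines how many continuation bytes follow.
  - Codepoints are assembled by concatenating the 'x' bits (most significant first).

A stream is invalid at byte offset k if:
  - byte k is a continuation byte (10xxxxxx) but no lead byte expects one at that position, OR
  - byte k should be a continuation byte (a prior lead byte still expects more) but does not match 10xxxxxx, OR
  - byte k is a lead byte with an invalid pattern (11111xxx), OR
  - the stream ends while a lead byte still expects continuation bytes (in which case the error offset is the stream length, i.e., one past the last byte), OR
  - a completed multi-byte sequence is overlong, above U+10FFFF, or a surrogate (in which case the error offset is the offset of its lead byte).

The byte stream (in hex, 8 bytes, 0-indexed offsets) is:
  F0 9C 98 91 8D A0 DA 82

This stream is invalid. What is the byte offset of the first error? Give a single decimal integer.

Answer: 4

Derivation:
Byte[0]=F0: 4-byte lead, need 3 cont bytes. acc=0x0
Byte[1]=9C: continuation. acc=(acc<<6)|0x1C=0x1C
Byte[2]=98: continuation. acc=(acc<<6)|0x18=0x718
Byte[3]=91: continuation. acc=(acc<<6)|0x11=0x1C611
Completed: cp=U+1C611 (starts at byte 0)
Byte[4]=8D: INVALID lead byte (not 0xxx/110x/1110/11110)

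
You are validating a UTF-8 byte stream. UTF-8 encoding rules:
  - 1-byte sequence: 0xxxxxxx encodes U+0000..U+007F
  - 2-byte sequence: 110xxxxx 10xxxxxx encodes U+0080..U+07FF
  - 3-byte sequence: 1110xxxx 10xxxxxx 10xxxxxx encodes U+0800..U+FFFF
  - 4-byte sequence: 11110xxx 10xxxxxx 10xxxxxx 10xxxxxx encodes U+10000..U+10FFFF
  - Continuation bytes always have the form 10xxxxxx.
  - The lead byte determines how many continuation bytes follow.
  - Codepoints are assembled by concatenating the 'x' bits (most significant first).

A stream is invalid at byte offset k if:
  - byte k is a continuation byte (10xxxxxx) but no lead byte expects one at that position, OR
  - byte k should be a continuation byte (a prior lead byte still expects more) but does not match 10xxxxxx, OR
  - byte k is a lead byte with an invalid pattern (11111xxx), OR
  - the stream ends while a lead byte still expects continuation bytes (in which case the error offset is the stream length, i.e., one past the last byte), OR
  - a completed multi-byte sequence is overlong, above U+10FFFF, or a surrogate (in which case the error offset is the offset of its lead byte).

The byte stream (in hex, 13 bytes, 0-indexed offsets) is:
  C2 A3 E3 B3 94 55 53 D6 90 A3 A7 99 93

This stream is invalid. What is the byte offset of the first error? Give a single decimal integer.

Answer: 9

Derivation:
Byte[0]=C2: 2-byte lead, need 1 cont bytes. acc=0x2
Byte[1]=A3: continuation. acc=(acc<<6)|0x23=0xA3
Completed: cp=U+00A3 (starts at byte 0)
Byte[2]=E3: 3-byte lead, need 2 cont bytes. acc=0x3
Byte[3]=B3: continuation. acc=(acc<<6)|0x33=0xF3
Byte[4]=94: continuation. acc=(acc<<6)|0x14=0x3CD4
Completed: cp=U+3CD4 (starts at byte 2)
Byte[5]=55: 1-byte ASCII. cp=U+0055
Byte[6]=53: 1-byte ASCII. cp=U+0053
Byte[7]=D6: 2-byte lead, need 1 cont bytes. acc=0x16
Byte[8]=90: continuation. acc=(acc<<6)|0x10=0x590
Completed: cp=U+0590 (starts at byte 7)
Byte[9]=A3: INVALID lead byte (not 0xxx/110x/1110/11110)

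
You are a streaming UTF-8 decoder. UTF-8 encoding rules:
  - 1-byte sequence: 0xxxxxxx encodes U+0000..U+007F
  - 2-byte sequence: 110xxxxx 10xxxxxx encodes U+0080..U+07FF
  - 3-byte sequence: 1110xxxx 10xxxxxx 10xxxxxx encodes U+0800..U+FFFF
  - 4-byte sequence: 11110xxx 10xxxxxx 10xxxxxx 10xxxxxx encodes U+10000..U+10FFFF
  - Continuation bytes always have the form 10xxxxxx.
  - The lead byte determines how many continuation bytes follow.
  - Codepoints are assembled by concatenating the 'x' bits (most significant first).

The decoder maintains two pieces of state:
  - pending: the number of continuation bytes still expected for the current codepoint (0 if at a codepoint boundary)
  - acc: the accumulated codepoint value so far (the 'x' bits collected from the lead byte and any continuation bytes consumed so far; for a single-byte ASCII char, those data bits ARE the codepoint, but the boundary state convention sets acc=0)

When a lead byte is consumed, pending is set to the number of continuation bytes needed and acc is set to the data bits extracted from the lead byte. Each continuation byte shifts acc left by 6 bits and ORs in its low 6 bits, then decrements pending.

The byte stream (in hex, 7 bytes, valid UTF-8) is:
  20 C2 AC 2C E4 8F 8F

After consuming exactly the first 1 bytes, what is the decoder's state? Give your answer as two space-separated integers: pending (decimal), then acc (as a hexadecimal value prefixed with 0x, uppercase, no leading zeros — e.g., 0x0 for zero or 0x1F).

Answer: 0 0x0

Derivation:
Byte[0]=20: 1-byte. pending=0, acc=0x0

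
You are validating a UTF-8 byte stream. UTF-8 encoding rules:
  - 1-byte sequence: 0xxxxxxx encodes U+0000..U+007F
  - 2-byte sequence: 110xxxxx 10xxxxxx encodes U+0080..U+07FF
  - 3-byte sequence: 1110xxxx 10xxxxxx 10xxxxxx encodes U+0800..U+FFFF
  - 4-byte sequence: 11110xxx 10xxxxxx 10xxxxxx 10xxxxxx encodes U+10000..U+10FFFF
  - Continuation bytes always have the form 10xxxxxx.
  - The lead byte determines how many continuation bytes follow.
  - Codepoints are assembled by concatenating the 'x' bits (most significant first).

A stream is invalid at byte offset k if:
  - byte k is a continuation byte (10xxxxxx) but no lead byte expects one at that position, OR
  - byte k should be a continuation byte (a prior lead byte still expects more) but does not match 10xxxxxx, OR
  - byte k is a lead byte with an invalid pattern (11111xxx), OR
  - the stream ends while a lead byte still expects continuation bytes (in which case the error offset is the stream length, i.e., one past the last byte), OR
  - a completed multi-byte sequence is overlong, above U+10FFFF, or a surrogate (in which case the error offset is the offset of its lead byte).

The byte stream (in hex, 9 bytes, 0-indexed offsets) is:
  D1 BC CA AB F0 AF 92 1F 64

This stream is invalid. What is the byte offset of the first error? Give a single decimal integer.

Answer: 7

Derivation:
Byte[0]=D1: 2-byte lead, need 1 cont bytes. acc=0x11
Byte[1]=BC: continuation. acc=(acc<<6)|0x3C=0x47C
Completed: cp=U+047C (starts at byte 0)
Byte[2]=CA: 2-byte lead, need 1 cont bytes. acc=0xA
Byte[3]=AB: continuation. acc=(acc<<6)|0x2B=0x2AB
Completed: cp=U+02AB (starts at byte 2)
Byte[4]=F0: 4-byte lead, need 3 cont bytes. acc=0x0
Byte[5]=AF: continuation. acc=(acc<<6)|0x2F=0x2F
Byte[6]=92: continuation. acc=(acc<<6)|0x12=0xBD2
Byte[7]=1F: expected 10xxxxxx continuation. INVALID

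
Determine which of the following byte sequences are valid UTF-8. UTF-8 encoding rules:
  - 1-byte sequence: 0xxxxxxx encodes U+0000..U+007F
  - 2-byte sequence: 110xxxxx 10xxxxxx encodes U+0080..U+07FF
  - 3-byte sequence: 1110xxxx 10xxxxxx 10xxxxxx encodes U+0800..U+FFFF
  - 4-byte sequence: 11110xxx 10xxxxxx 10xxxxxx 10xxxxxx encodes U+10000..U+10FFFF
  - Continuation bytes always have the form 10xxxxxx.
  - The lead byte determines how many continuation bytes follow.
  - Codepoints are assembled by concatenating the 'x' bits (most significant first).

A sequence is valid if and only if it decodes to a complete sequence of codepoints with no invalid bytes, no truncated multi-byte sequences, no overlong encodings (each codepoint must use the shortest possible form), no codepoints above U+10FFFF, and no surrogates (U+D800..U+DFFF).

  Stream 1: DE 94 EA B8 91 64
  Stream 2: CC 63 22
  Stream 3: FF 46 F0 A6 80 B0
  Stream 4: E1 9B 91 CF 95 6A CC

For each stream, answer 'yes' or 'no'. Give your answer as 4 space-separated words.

Answer: yes no no no

Derivation:
Stream 1: decodes cleanly. VALID
Stream 2: error at byte offset 1. INVALID
Stream 3: error at byte offset 0. INVALID
Stream 4: error at byte offset 7. INVALID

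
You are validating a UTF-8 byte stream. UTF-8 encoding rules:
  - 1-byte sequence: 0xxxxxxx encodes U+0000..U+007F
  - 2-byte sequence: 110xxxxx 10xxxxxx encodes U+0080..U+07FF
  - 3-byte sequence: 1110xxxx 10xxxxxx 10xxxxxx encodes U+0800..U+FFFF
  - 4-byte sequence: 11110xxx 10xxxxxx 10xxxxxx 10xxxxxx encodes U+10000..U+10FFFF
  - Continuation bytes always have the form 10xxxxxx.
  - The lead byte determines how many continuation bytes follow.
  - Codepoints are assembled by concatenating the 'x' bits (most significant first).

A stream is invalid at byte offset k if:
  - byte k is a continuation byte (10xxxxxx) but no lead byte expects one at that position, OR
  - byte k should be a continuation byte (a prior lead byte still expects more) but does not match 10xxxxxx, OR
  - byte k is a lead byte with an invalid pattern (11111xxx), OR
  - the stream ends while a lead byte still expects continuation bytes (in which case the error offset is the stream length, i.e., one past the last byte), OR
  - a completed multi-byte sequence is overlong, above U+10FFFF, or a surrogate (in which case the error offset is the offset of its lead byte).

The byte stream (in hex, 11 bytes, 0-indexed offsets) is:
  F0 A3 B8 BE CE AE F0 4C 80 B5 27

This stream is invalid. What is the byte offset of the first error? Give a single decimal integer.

Answer: 7

Derivation:
Byte[0]=F0: 4-byte lead, need 3 cont bytes. acc=0x0
Byte[1]=A3: continuation. acc=(acc<<6)|0x23=0x23
Byte[2]=B8: continuation. acc=(acc<<6)|0x38=0x8F8
Byte[3]=BE: continuation. acc=(acc<<6)|0x3E=0x23E3E
Completed: cp=U+23E3E (starts at byte 0)
Byte[4]=CE: 2-byte lead, need 1 cont bytes. acc=0xE
Byte[5]=AE: continuation. acc=(acc<<6)|0x2E=0x3AE
Completed: cp=U+03AE (starts at byte 4)
Byte[6]=F0: 4-byte lead, need 3 cont bytes. acc=0x0
Byte[7]=4C: expected 10xxxxxx continuation. INVALID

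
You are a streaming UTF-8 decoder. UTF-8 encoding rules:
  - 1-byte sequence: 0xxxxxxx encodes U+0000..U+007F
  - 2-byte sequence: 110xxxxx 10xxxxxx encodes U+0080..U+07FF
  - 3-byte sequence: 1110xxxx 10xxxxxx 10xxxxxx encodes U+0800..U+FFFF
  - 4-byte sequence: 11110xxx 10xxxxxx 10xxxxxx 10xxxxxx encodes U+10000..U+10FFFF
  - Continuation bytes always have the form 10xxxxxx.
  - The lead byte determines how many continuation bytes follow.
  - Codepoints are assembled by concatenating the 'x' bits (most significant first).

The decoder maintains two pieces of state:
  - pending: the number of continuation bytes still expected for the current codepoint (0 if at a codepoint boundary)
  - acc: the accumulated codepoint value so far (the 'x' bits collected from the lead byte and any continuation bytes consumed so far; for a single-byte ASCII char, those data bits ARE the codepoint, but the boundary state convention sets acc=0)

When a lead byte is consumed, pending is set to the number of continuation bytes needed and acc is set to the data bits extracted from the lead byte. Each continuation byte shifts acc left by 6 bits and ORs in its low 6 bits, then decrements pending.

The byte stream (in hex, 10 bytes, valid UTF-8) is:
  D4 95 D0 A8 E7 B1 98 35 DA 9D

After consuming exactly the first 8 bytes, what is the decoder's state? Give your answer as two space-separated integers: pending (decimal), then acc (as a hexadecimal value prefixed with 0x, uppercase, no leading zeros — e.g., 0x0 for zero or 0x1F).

Answer: 0 0x0

Derivation:
Byte[0]=D4: 2-byte lead. pending=1, acc=0x14
Byte[1]=95: continuation. acc=(acc<<6)|0x15=0x515, pending=0
Byte[2]=D0: 2-byte lead. pending=1, acc=0x10
Byte[3]=A8: continuation. acc=(acc<<6)|0x28=0x428, pending=0
Byte[4]=E7: 3-byte lead. pending=2, acc=0x7
Byte[5]=B1: continuation. acc=(acc<<6)|0x31=0x1F1, pending=1
Byte[6]=98: continuation. acc=(acc<<6)|0x18=0x7C58, pending=0
Byte[7]=35: 1-byte. pending=0, acc=0x0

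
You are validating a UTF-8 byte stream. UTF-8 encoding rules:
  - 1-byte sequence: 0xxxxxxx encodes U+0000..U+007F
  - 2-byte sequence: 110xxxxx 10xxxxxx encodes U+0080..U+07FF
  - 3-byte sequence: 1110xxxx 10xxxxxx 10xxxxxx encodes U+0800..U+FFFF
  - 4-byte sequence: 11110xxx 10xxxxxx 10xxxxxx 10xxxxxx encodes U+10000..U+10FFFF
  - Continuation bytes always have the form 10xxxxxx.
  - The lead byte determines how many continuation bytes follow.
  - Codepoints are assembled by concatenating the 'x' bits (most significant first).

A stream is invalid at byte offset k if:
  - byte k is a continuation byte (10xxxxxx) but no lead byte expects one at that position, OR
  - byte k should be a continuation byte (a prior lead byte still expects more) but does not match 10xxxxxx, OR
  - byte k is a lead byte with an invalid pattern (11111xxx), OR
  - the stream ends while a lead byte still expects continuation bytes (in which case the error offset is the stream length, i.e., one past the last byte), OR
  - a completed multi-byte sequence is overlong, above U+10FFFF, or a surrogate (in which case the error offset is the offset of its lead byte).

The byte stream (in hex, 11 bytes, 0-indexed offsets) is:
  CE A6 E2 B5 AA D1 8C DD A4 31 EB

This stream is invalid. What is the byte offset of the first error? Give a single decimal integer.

Answer: 11

Derivation:
Byte[0]=CE: 2-byte lead, need 1 cont bytes. acc=0xE
Byte[1]=A6: continuation. acc=(acc<<6)|0x26=0x3A6
Completed: cp=U+03A6 (starts at byte 0)
Byte[2]=E2: 3-byte lead, need 2 cont bytes. acc=0x2
Byte[3]=B5: continuation. acc=(acc<<6)|0x35=0xB5
Byte[4]=AA: continuation. acc=(acc<<6)|0x2A=0x2D6A
Completed: cp=U+2D6A (starts at byte 2)
Byte[5]=D1: 2-byte lead, need 1 cont bytes. acc=0x11
Byte[6]=8C: continuation. acc=(acc<<6)|0x0C=0x44C
Completed: cp=U+044C (starts at byte 5)
Byte[7]=DD: 2-byte lead, need 1 cont bytes. acc=0x1D
Byte[8]=A4: continuation. acc=(acc<<6)|0x24=0x764
Completed: cp=U+0764 (starts at byte 7)
Byte[9]=31: 1-byte ASCII. cp=U+0031
Byte[10]=EB: 3-byte lead, need 2 cont bytes. acc=0xB
Byte[11]: stream ended, expected continuation. INVALID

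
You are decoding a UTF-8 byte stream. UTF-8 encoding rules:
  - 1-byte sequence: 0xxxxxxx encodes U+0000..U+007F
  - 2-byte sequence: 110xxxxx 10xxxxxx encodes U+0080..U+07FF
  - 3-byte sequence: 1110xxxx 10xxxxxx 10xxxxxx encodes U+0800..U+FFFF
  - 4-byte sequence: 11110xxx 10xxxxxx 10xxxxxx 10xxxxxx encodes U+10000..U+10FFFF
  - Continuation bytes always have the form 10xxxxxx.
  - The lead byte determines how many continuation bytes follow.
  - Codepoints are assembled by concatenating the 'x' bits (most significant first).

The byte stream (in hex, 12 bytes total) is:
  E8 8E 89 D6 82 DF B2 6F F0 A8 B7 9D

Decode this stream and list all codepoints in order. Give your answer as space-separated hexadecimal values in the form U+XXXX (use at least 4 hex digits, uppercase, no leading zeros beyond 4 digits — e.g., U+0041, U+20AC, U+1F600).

Byte[0]=E8: 3-byte lead, need 2 cont bytes. acc=0x8
Byte[1]=8E: continuation. acc=(acc<<6)|0x0E=0x20E
Byte[2]=89: continuation. acc=(acc<<6)|0x09=0x8389
Completed: cp=U+8389 (starts at byte 0)
Byte[3]=D6: 2-byte lead, need 1 cont bytes. acc=0x16
Byte[4]=82: continuation. acc=(acc<<6)|0x02=0x582
Completed: cp=U+0582 (starts at byte 3)
Byte[5]=DF: 2-byte lead, need 1 cont bytes. acc=0x1F
Byte[6]=B2: continuation. acc=(acc<<6)|0x32=0x7F2
Completed: cp=U+07F2 (starts at byte 5)
Byte[7]=6F: 1-byte ASCII. cp=U+006F
Byte[8]=F0: 4-byte lead, need 3 cont bytes. acc=0x0
Byte[9]=A8: continuation. acc=(acc<<6)|0x28=0x28
Byte[10]=B7: continuation. acc=(acc<<6)|0x37=0xA37
Byte[11]=9D: continuation. acc=(acc<<6)|0x1D=0x28DDD
Completed: cp=U+28DDD (starts at byte 8)

Answer: U+8389 U+0582 U+07F2 U+006F U+28DDD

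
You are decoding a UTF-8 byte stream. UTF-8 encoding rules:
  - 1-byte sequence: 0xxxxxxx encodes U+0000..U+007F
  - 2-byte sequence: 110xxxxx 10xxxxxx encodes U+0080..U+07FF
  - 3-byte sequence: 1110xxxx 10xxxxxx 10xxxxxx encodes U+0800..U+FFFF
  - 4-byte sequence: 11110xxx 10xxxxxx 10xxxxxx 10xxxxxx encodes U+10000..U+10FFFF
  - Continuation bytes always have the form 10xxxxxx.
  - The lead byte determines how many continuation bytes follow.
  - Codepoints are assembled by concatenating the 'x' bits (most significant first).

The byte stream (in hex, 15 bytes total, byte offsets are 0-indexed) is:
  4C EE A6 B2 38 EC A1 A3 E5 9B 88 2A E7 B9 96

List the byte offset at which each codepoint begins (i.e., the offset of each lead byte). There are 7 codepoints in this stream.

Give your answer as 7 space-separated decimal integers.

Answer: 0 1 4 5 8 11 12

Derivation:
Byte[0]=4C: 1-byte ASCII. cp=U+004C
Byte[1]=EE: 3-byte lead, need 2 cont bytes. acc=0xE
Byte[2]=A6: continuation. acc=(acc<<6)|0x26=0x3A6
Byte[3]=B2: continuation. acc=(acc<<6)|0x32=0xE9B2
Completed: cp=U+E9B2 (starts at byte 1)
Byte[4]=38: 1-byte ASCII. cp=U+0038
Byte[5]=EC: 3-byte lead, need 2 cont bytes. acc=0xC
Byte[6]=A1: continuation. acc=(acc<<6)|0x21=0x321
Byte[7]=A3: continuation. acc=(acc<<6)|0x23=0xC863
Completed: cp=U+C863 (starts at byte 5)
Byte[8]=E5: 3-byte lead, need 2 cont bytes. acc=0x5
Byte[9]=9B: continuation. acc=(acc<<6)|0x1B=0x15B
Byte[10]=88: continuation. acc=(acc<<6)|0x08=0x56C8
Completed: cp=U+56C8 (starts at byte 8)
Byte[11]=2A: 1-byte ASCII. cp=U+002A
Byte[12]=E7: 3-byte lead, need 2 cont bytes. acc=0x7
Byte[13]=B9: continuation. acc=(acc<<6)|0x39=0x1F9
Byte[14]=96: continuation. acc=(acc<<6)|0x16=0x7E56
Completed: cp=U+7E56 (starts at byte 12)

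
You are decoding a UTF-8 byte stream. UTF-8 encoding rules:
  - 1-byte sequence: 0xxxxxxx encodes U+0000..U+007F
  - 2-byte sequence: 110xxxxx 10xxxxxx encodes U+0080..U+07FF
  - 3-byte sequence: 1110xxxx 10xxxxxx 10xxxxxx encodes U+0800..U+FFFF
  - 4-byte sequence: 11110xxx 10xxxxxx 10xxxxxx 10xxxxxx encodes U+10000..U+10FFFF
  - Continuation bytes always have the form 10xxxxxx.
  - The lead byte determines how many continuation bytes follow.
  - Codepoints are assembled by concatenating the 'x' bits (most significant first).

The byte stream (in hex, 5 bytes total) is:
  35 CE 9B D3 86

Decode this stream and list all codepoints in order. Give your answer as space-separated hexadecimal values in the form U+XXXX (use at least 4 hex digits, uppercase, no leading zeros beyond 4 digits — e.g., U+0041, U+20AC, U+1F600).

Answer: U+0035 U+039B U+04C6

Derivation:
Byte[0]=35: 1-byte ASCII. cp=U+0035
Byte[1]=CE: 2-byte lead, need 1 cont bytes. acc=0xE
Byte[2]=9B: continuation. acc=(acc<<6)|0x1B=0x39B
Completed: cp=U+039B (starts at byte 1)
Byte[3]=D3: 2-byte lead, need 1 cont bytes. acc=0x13
Byte[4]=86: continuation. acc=(acc<<6)|0x06=0x4C6
Completed: cp=U+04C6 (starts at byte 3)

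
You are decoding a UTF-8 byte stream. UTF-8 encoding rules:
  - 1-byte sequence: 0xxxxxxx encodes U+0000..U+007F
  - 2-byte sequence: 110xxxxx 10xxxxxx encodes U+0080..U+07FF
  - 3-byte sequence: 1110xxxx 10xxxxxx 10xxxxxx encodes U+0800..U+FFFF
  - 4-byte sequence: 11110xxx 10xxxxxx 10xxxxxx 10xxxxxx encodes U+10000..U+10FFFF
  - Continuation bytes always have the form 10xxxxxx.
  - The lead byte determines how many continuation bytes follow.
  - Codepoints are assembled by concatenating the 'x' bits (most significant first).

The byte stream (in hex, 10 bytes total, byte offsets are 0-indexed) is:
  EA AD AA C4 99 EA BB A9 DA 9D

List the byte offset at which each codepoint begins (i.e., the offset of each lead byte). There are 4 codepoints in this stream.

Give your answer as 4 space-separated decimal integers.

Answer: 0 3 5 8

Derivation:
Byte[0]=EA: 3-byte lead, need 2 cont bytes. acc=0xA
Byte[1]=AD: continuation. acc=(acc<<6)|0x2D=0x2AD
Byte[2]=AA: continuation. acc=(acc<<6)|0x2A=0xAB6A
Completed: cp=U+AB6A (starts at byte 0)
Byte[3]=C4: 2-byte lead, need 1 cont bytes. acc=0x4
Byte[4]=99: continuation. acc=(acc<<6)|0x19=0x119
Completed: cp=U+0119 (starts at byte 3)
Byte[5]=EA: 3-byte lead, need 2 cont bytes. acc=0xA
Byte[6]=BB: continuation. acc=(acc<<6)|0x3B=0x2BB
Byte[7]=A9: continuation. acc=(acc<<6)|0x29=0xAEE9
Completed: cp=U+AEE9 (starts at byte 5)
Byte[8]=DA: 2-byte lead, need 1 cont bytes. acc=0x1A
Byte[9]=9D: continuation. acc=(acc<<6)|0x1D=0x69D
Completed: cp=U+069D (starts at byte 8)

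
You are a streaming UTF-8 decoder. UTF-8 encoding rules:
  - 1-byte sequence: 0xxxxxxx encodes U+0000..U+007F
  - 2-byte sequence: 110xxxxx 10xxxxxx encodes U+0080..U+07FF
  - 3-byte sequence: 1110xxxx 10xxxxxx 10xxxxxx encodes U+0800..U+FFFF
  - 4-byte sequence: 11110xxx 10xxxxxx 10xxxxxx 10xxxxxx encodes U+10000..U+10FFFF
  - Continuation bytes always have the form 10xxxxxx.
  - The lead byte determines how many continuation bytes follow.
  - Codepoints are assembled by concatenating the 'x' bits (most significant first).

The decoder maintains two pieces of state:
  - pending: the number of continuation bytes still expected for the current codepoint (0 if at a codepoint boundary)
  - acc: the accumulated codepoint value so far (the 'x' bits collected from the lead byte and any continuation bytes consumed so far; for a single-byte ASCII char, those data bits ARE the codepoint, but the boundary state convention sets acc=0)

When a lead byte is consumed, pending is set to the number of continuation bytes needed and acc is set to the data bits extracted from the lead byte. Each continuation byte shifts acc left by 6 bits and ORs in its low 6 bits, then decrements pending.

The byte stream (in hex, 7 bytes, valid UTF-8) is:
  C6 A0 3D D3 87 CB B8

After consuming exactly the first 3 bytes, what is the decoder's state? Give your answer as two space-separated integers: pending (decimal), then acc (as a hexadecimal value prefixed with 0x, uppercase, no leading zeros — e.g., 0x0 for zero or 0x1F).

Answer: 0 0x0

Derivation:
Byte[0]=C6: 2-byte lead. pending=1, acc=0x6
Byte[1]=A0: continuation. acc=(acc<<6)|0x20=0x1A0, pending=0
Byte[2]=3D: 1-byte. pending=0, acc=0x0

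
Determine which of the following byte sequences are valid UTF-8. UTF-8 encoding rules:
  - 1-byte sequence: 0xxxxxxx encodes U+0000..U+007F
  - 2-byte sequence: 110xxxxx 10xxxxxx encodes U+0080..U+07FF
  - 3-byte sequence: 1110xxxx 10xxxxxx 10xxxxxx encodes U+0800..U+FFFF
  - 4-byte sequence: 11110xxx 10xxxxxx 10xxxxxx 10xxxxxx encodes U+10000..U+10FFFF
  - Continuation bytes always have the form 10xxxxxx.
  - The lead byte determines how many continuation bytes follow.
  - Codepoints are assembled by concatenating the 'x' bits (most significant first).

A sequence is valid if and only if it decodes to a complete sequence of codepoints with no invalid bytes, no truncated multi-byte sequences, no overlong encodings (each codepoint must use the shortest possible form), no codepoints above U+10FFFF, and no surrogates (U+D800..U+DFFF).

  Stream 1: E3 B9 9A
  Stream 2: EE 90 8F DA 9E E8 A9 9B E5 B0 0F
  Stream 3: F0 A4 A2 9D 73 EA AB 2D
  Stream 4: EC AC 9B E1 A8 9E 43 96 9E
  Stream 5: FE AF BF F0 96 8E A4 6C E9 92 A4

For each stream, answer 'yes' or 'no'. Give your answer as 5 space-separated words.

Stream 1: decodes cleanly. VALID
Stream 2: error at byte offset 10. INVALID
Stream 3: error at byte offset 7. INVALID
Stream 4: error at byte offset 7. INVALID
Stream 5: error at byte offset 0. INVALID

Answer: yes no no no no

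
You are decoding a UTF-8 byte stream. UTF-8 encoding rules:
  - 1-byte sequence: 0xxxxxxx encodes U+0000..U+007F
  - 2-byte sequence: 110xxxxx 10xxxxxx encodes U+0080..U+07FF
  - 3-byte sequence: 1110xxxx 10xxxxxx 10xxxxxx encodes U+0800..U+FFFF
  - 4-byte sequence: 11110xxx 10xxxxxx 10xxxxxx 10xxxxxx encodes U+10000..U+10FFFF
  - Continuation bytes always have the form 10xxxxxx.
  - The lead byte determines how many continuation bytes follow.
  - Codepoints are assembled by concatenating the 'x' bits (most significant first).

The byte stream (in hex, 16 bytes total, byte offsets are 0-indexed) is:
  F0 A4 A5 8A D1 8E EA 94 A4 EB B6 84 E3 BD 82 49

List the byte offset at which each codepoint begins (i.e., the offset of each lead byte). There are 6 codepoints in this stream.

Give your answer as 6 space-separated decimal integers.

Answer: 0 4 6 9 12 15

Derivation:
Byte[0]=F0: 4-byte lead, need 3 cont bytes. acc=0x0
Byte[1]=A4: continuation. acc=(acc<<6)|0x24=0x24
Byte[2]=A5: continuation. acc=(acc<<6)|0x25=0x925
Byte[3]=8A: continuation. acc=(acc<<6)|0x0A=0x2494A
Completed: cp=U+2494A (starts at byte 0)
Byte[4]=D1: 2-byte lead, need 1 cont bytes. acc=0x11
Byte[5]=8E: continuation. acc=(acc<<6)|0x0E=0x44E
Completed: cp=U+044E (starts at byte 4)
Byte[6]=EA: 3-byte lead, need 2 cont bytes. acc=0xA
Byte[7]=94: continuation. acc=(acc<<6)|0x14=0x294
Byte[8]=A4: continuation. acc=(acc<<6)|0x24=0xA524
Completed: cp=U+A524 (starts at byte 6)
Byte[9]=EB: 3-byte lead, need 2 cont bytes. acc=0xB
Byte[10]=B6: continuation. acc=(acc<<6)|0x36=0x2F6
Byte[11]=84: continuation. acc=(acc<<6)|0x04=0xBD84
Completed: cp=U+BD84 (starts at byte 9)
Byte[12]=E3: 3-byte lead, need 2 cont bytes. acc=0x3
Byte[13]=BD: continuation. acc=(acc<<6)|0x3D=0xFD
Byte[14]=82: continuation. acc=(acc<<6)|0x02=0x3F42
Completed: cp=U+3F42 (starts at byte 12)
Byte[15]=49: 1-byte ASCII. cp=U+0049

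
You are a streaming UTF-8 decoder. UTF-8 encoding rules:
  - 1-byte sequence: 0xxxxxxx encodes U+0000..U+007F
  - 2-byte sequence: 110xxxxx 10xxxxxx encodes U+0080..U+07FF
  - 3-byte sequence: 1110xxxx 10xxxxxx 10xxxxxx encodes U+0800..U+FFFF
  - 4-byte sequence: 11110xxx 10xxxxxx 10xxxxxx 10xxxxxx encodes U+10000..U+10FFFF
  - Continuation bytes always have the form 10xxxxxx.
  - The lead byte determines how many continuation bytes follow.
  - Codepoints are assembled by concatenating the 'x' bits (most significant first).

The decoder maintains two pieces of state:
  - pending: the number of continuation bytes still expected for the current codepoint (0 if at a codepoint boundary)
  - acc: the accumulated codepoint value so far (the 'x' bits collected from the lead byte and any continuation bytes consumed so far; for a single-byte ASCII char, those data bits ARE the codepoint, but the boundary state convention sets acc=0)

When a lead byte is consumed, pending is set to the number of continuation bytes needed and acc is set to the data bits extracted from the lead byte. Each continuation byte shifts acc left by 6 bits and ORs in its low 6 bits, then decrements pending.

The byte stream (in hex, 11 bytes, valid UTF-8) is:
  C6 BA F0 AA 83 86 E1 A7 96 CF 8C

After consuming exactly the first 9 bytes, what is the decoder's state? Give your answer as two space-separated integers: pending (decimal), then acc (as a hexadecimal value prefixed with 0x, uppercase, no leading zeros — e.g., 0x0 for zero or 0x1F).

Answer: 0 0x19D6

Derivation:
Byte[0]=C6: 2-byte lead. pending=1, acc=0x6
Byte[1]=BA: continuation. acc=(acc<<6)|0x3A=0x1BA, pending=0
Byte[2]=F0: 4-byte lead. pending=3, acc=0x0
Byte[3]=AA: continuation. acc=(acc<<6)|0x2A=0x2A, pending=2
Byte[4]=83: continuation. acc=(acc<<6)|0x03=0xA83, pending=1
Byte[5]=86: continuation. acc=(acc<<6)|0x06=0x2A0C6, pending=0
Byte[6]=E1: 3-byte lead. pending=2, acc=0x1
Byte[7]=A7: continuation. acc=(acc<<6)|0x27=0x67, pending=1
Byte[8]=96: continuation. acc=(acc<<6)|0x16=0x19D6, pending=0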